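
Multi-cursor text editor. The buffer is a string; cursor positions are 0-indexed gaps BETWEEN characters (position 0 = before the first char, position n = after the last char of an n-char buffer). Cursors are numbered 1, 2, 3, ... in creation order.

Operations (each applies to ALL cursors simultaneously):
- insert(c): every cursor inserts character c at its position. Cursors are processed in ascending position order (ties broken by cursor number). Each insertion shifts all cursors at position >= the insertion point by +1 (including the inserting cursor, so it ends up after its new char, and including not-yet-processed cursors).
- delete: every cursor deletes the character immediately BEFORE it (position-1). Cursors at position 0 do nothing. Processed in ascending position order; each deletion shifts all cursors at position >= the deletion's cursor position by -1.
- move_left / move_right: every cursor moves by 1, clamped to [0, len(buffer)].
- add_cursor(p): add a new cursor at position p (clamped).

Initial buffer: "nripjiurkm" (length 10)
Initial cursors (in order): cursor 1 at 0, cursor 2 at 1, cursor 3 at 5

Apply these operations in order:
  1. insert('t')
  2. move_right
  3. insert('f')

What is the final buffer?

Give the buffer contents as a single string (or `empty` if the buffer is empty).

After op 1 (insert('t')): buffer="tntripjtiurkm" (len 13), cursors c1@1 c2@3 c3@8, authorship 1.2....3.....
After op 2 (move_right): buffer="tntripjtiurkm" (len 13), cursors c1@2 c2@4 c3@9, authorship 1.2....3.....
After op 3 (insert('f')): buffer="tnftrfipjtifurkm" (len 16), cursors c1@3 c2@6 c3@12, authorship 1.12.2...3.3....

Answer: tnftrfipjtifurkm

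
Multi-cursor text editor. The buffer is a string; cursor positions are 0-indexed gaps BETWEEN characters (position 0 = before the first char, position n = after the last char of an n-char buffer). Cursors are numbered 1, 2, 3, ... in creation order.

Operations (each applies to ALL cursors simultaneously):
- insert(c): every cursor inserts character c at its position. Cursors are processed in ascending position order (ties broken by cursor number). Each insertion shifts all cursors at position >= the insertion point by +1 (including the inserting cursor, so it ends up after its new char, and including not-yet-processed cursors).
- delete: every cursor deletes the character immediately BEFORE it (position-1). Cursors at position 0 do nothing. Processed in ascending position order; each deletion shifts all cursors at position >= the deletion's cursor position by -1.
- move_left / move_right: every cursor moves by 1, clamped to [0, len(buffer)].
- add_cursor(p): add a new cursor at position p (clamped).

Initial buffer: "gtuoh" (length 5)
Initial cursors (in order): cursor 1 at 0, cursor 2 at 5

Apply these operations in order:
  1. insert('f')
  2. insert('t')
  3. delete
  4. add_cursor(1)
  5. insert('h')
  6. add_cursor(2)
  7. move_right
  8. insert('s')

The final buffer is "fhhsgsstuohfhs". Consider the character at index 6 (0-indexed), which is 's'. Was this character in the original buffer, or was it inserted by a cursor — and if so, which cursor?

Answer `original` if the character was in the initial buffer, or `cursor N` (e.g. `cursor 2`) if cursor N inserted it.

After op 1 (insert('f')): buffer="fgtuohf" (len 7), cursors c1@1 c2@7, authorship 1.....2
After op 2 (insert('t')): buffer="ftgtuohft" (len 9), cursors c1@2 c2@9, authorship 11.....22
After op 3 (delete): buffer="fgtuohf" (len 7), cursors c1@1 c2@7, authorship 1.....2
After op 4 (add_cursor(1)): buffer="fgtuohf" (len 7), cursors c1@1 c3@1 c2@7, authorship 1.....2
After op 5 (insert('h')): buffer="fhhgtuohfh" (len 10), cursors c1@3 c3@3 c2@10, authorship 113.....22
After op 6 (add_cursor(2)): buffer="fhhgtuohfh" (len 10), cursors c4@2 c1@3 c3@3 c2@10, authorship 113.....22
After op 7 (move_right): buffer="fhhgtuohfh" (len 10), cursors c4@3 c1@4 c3@4 c2@10, authorship 113.....22
After op 8 (insert('s')): buffer="fhhsgsstuohfhs" (len 14), cursors c4@4 c1@7 c3@7 c2@14, authorship 1134.13....222
Authorship (.=original, N=cursor N): 1 1 3 4 . 1 3 . . . . 2 2 2
Index 6: author = 3

Answer: cursor 3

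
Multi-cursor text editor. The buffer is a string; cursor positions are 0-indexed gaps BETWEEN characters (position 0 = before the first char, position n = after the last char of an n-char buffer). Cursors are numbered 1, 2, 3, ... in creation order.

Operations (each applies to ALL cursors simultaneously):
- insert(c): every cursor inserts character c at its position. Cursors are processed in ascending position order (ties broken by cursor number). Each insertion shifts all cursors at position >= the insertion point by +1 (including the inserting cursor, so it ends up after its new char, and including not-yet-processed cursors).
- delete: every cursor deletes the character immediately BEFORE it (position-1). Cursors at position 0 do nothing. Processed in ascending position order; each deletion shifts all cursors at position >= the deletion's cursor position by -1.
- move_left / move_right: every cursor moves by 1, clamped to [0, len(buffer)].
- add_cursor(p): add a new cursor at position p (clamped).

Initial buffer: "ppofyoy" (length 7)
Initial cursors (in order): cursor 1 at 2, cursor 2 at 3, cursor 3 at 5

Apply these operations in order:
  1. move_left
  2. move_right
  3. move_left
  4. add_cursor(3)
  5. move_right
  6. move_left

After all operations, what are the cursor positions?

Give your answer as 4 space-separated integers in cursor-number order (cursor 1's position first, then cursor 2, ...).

Answer: 1 2 4 3

Derivation:
After op 1 (move_left): buffer="ppofyoy" (len 7), cursors c1@1 c2@2 c3@4, authorship .......
After op 2 (move_right): buffer="ppofyoy" (len 7), cursors c1@2 c2@3 c3@5, authorship .......
After op 3 (move_left): buffer="ppofyoy" (len 7), cursors c1@1 c2@2 c3@4, authorship .......
After op 4 (add_cursor(3)): buffer="ppofyoy" (len 7), cursors c1@1 c2@2 c4@3 c3@4, authorship .......
After op 5 (move_right): buffer="ppofyoy" (len 7), cursors c1@2 c2@3 c4@4 c3@5, authorship .......
After op 6 (move_left): buffer="ppofyoy" (len 7), cursors c1@1 c2@2 c4@3 c3@4, authorship .......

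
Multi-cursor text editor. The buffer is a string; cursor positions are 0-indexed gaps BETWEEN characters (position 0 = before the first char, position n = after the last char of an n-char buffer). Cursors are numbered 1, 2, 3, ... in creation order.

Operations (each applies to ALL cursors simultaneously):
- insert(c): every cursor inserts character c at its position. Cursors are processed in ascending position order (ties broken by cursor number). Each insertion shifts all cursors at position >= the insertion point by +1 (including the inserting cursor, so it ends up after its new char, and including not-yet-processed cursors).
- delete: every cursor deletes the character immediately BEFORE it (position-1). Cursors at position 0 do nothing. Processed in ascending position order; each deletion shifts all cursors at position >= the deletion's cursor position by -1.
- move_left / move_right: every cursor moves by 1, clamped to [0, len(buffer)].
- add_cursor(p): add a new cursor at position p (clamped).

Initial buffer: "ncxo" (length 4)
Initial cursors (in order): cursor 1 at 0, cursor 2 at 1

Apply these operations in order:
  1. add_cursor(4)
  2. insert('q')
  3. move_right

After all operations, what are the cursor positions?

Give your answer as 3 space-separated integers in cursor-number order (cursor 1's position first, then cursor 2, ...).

After op 1 (add_cursor(4)): buffer="ncxo" (len 4), cursors c1@0 c2@1 c3@4, authorship ....
After op 2 (insert('q')): buffer="qnqcxoq" (len 7), cursors c1@1 c2@3 c3@7, authorship 1.2...3
After op 3 (move_right): buffer="qnqcxoq" (len 7), cursors c1@2 c2@4 c3@7, authorship 1.2...3

Answer: 2 4 7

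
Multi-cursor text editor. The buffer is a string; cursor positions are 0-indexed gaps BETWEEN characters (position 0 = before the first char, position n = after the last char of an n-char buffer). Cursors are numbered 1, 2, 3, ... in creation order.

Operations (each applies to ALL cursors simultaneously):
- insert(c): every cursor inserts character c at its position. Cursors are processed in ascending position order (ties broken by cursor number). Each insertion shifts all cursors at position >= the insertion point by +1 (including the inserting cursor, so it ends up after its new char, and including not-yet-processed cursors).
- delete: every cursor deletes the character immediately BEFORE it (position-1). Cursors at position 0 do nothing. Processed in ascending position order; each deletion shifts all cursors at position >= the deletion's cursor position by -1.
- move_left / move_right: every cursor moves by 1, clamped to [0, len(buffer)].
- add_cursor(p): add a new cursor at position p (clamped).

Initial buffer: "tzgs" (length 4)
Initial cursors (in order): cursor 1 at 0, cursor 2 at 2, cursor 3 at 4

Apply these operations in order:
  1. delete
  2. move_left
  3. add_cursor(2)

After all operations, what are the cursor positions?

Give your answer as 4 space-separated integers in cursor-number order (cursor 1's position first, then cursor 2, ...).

Answer: 0 0 1 2

Derivation:
After op 1 (delete): buffer="tg" (len 2), cursors c1@0 c2@1 c3@2, authorship ..
After op 2 (move_left): buffer="tg" (len 2), cursors c1@0 c2@0 c3@1, authorship ..
After op 3 (add_cursor(2)): buffer="tg" (len 2), cursors c1@0 c2@0 c3@1 c4@2, authorship ..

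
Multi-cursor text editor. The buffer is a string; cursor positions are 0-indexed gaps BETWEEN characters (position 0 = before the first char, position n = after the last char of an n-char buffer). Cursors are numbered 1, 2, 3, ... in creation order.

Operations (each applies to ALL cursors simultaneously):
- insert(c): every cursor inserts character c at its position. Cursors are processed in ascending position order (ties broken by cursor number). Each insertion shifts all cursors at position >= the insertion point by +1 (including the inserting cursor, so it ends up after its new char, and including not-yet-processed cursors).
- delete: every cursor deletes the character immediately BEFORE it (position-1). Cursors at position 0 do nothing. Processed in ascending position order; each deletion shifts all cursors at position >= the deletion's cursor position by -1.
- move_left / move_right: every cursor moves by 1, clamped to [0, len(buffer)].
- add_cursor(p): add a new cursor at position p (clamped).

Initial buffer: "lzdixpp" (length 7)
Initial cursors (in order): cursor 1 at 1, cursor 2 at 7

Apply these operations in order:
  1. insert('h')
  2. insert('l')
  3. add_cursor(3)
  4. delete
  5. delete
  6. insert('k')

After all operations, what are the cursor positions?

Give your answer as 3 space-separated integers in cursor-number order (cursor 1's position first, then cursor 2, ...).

Answer: 2 9 2

Derivation:
After op 1 (insert('h')): buffer="lhzdixpph" (len 9), cursors c1@2 c2@9, authorship .1......2
After op 2 (insert('l')): buffer="lhlzdixpphl" (len 11), cursors c1@3 c2@11, authorship .11......22
After op 3 (add_cursor(3)): buffer="lhlzdixpphl" (len 11), cursors c1@3 c3@3 c2@11, authorship .11......22
After op 4 (delete): buffer="lzdixpph" (len 8), cursors c1@1 c3@1 c2@8, authorship .......2
After op 5 (delete): buffer="zdixpp" (len 6), cursors c1@0 c3@0 c2@6, authorship ......
After op 6 (insert('k')): buffer="kkzdixppk" (len 9), cursors c1@2 c3@2 c2@9, authorship 13......2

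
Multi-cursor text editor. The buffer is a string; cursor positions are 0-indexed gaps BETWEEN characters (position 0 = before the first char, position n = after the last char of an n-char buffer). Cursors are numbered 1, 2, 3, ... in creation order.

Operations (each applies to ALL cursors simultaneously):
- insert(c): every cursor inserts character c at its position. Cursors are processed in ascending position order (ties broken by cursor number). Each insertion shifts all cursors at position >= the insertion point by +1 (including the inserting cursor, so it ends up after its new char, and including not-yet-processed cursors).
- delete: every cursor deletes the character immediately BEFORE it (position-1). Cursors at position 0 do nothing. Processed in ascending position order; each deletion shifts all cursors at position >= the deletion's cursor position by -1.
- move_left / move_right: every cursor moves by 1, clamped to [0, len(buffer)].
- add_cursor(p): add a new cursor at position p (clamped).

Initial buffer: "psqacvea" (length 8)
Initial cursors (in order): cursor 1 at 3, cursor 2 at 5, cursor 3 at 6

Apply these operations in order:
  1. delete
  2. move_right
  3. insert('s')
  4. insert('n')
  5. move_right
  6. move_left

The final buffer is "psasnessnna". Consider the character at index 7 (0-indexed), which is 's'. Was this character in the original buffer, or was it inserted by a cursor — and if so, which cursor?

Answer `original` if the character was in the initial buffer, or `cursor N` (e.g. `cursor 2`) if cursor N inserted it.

Answer: cursor 3

Derivation:
After op 1 (delete): buffer="psaea" (len 5), cursors c1@2 c2@3 c3@3, authorship .....
After op 2 (move_right): buffer="psaea" (len 5), cursors c1@3 c2@4 c3@4, authorship .....
After op 3 (insert('s')): buffer="psasessa" (len 8), cursors c1@4 c2@7 c3@7, authorship ...1.23.
After op 4 (insert('n')): buffer="psasnessnna" (len 11), cursors c1@5 c2@10 c3@10, authorship ...11.2323.
After op 5 (move_right): buffer="psasnessnna" (len 11), cursors c1@6 c2@11 c3@11, authorship ...11.2323.
After op 6 (move_left): buffer="psasnessnna" (len 11), cursors c1@5 c2@10 c3@10, authorship ...11.2323.
Authorship (.=original, N=cursor N): . . . 1 1 . 2 3 2 3 .
Index 7: author = 3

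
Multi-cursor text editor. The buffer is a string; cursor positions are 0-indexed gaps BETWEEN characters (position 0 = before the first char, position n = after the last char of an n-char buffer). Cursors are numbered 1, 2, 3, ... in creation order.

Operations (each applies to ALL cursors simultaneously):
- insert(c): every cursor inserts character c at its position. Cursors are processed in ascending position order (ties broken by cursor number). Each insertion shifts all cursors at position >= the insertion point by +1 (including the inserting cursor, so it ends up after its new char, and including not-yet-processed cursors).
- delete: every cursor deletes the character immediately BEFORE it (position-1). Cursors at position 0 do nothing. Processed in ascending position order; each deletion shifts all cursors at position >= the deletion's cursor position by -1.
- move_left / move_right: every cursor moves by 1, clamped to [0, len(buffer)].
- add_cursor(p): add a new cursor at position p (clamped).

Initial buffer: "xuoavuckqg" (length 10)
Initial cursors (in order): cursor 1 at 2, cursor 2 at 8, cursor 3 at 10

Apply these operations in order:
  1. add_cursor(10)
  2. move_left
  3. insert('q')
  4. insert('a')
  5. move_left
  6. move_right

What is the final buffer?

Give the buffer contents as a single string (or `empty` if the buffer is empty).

After op 1 (add_cursor(10)): buffer="xuoavuckqg" (len 10), cursors c1@2 c2@8 c3@10 c4@10, authorship ..........
After op 2 (move_left): buffer="xuoavuckqg" (len 10), cursors c1@1 c2@7 c3@9 c4@9, authorship ..........
After op 3 (insert('q')): buffer="xquoavucqkqqqg" (len 14), cursors c1@2 c2@9 c3@13 c4@13, authorship .1......2..34.
After op 4 (insert('a')): buffer="xqauoavucqakqqqaag" (len 18), cursors c1@3 c2@11 c3@17 c4@17, authorship .11......22..3434.
After op 5 (move_left): buffer="xqauoavucqakqqqaag" (len 18), cursors c1@2 c2@10 c3@16 c4@16, authorship .11......22..3434.
After op 6 (move_right): buffer="xqauoavucqakqqqaag" (len 18), cursors c1@3 c2@11 c3@17 c4@17, authorship .11......22..3434.

Answer: xqauoavucqakqqqaag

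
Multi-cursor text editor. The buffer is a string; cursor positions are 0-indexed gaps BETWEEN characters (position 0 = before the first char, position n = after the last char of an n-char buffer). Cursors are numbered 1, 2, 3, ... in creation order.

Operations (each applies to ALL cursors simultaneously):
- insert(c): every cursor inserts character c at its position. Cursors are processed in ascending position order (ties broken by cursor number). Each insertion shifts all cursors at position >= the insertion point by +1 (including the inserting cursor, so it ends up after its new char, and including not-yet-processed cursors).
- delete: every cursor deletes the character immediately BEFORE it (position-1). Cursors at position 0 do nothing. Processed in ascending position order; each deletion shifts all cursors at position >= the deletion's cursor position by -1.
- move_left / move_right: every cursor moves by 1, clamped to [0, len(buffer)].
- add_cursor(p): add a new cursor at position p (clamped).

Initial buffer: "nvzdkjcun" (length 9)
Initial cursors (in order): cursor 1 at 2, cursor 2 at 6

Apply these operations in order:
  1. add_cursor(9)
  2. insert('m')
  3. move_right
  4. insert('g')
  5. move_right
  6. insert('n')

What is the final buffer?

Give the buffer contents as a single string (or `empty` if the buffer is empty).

Answer: nvmzgdnkjmcgunnmgn

Derivation:
After op 1 (add_cursor(9)): buffer="nvzdkjcun" (len 9), cursors c1@2 c2@6 c3@9, authorship .........
After op 2 (insert('m')): buffer="nvmzdkjmcunm" (len 12), cursors c1@3 c2@8 c3@12, authorship ..1....2...3
After op 3 (move_right): buffer="nvmzdkjmcunm" (len 12), cursors c1@4 c2@9 c3@12, authorship ..1....2...3
After op 4 (insert('g')): buffer="nvmzgdkjmcgunmg" (len 15), cursors c1@5 c2@11 c3@15, authorship ..1.1...2.2..33
After op 5 (move_right): buffer="nvmzgdkjmcgunmg" (len 15), cursors c1@6 c2@12 c3@15, authorship ..1.1...2.2..33
After op 6 (insert('n')): buffer="nvmzgdnkjmcgunnmgn" (len 18), cursors c1@7 c2@14 c3@18, authorship ..1.1.1..2.2.2.333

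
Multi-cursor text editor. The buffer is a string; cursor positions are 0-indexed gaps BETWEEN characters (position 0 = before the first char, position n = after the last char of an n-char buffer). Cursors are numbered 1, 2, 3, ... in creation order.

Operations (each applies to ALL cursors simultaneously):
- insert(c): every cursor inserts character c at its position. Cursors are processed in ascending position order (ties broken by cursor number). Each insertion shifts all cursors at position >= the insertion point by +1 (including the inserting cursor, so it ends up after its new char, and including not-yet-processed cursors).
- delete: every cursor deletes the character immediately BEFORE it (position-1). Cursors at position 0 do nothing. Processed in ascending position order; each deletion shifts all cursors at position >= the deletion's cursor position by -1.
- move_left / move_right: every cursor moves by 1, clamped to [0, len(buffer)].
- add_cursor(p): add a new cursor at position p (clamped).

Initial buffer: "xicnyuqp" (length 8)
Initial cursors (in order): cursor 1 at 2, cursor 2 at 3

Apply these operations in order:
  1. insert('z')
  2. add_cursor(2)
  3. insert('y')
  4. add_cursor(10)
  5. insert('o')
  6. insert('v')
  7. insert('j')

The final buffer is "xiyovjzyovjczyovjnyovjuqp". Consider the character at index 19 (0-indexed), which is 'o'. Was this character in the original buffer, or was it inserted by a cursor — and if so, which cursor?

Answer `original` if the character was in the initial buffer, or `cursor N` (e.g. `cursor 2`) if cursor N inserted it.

Answer: cursor 4

Derivation:
After op 1 (insert('z')): buffer="xizcznyuqp" (len 10), cursors c1@3 c2@5, authorship ..1.2.....
After op 2 (add_cursor(2)): buffer="xizcznyuqp" (len 10), cursors c3@2 c1@3 c2@5, authorship ..1.2.....
After op 3 (insert('y')): buffer="xiyzyczynyuqp" (len 13), cursors c3@3 c1@5 c2@8, authorship ..311.22.....
After op 4 (add_cursor(10)): buffer="xiyzyczynyuqp" (len 13), cursors c3@3 c1@5 c2@8 c4@10, authorship ..311.22.....
After op 5 (insert('o')): buffer="xiyozyoczyonyouqp" (len 17), cursors c3@4 c1@7 c2@11 c4@14, authorship ..33111.222..4...
After op 6 (insert('v')): buffer="xiyovzyovczyovnyovuqp" (len 21), cursors c3@5 c1@9 c2@14 c4@18, authorship ..3331111.2222..44...
After op 7 (insert('j')): buffer="xiyovjzyovjczyovjnyovjuqp" (len 25), cursors c3@6 c1@11 c2@17 c4@22, authorship ..333311111.22222..444...
Authorship (.=original, N=cursor N): . . 3 3 3 3 1 1 1 1 1 . 2 2 2 2 2 . . 4 4 4 . . .
Index 19: author = 4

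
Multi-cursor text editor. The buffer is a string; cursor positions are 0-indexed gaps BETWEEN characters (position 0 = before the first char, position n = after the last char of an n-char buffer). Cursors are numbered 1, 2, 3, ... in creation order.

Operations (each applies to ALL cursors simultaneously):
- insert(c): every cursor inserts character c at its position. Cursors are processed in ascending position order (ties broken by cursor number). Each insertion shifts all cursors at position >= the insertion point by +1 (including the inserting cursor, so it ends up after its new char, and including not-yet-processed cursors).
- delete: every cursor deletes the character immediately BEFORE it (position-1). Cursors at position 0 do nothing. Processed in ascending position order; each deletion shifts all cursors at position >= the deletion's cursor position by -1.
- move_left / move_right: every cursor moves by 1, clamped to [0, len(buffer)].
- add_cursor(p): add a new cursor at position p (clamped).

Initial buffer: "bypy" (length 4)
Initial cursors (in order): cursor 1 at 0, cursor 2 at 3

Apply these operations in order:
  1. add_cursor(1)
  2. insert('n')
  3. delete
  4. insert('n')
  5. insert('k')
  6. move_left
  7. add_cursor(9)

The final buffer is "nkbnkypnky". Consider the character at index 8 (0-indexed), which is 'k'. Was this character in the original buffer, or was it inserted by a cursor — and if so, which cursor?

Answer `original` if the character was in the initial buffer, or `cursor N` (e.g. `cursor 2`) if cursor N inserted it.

After op 1 (add_cursor(1)): buffer="bypy" (len 4), cursors c1@0 c3@1 c2@3, authorship ....
After op 2 (insert('n')): buffer="nbnypny" (len 7), cursors c1@1 c3@3 c2@6, authorship 1.3..2.
After op 3 (delete): buffer="bypy" (len 4), cursors c1@0 c3@1 c2@3, authorship ....
After op 4 (insert('n')): buffer="nbnypny" (len 7), cursors c1@1 c3@3 c2@6, authorship 1.3..2.
After op 5 (insert('k')): buffer="nkbnkypnky" (len 10), cursors c1@2 c3@5 c2@9, authorship 11.33..22.
After op 6 (move_left): buffer="nkbnkypnky" (len 10), cursors c1@1 c3@4 c2@8, authorship 11.33..22.
After op 7 (add_cursor(9)): buffer="nkbnkypnky" (len 10), cursors c1@1 c3@4 c2@8 c4@9, authorship 11.33..22.
Authorship (.=original, N=cursor N): 1 1 . 3 3 . . 2 2 .
Index 8: author = 2

Answer: cursor 2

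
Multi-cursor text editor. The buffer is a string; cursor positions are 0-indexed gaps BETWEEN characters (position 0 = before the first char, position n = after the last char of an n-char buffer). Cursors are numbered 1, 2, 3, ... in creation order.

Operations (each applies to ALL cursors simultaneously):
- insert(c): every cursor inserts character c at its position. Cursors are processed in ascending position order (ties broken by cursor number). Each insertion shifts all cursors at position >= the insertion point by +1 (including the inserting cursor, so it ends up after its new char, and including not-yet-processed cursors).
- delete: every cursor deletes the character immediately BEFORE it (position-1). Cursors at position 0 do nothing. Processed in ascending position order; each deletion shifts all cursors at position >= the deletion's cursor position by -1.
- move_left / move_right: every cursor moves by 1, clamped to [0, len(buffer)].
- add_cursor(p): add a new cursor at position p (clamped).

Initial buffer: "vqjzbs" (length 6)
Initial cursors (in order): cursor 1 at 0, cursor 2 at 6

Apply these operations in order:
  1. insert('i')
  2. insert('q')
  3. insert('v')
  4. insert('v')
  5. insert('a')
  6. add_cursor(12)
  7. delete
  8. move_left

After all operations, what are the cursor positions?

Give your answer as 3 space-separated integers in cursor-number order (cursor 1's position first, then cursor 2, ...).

Answer: 3 12 9

Derivation:
After op 1 (insert('i')): buffer="ivqjzbsi" (len 8), cursors c1@1 c2@8, authorship 1......2
After op 2 (insert('q')): buffer="iqvqjzbsiq" (len 10), cursors c1@2 c2@10, authorship 11......22
After op 3 (insert('v')): buffer="iqvvqjzbsiqv" (len 12), cursors c1@3 c2@12, authorship 111......222
After op 4 (insert('v')): buffer="iqvvvqjzbsiqvv" (len 14), cursors c1@4 c2@14, authorship 1111......2222
After op 5 (insert('a')): buffer="iqvvavqjzbsiqvva" (len 16), cursors c1@5 c2@16, authorship 11111......22222
After op 6 (add_cursor(12)): buffer="iqvvavqjzbsiqvva" (len 16), cursors c1@5 c3@12 c2@16, authorship 11111......22222
After op 7 (delete): buffer="iqvvvqjzbsqvv" (len 13), cursors c1@4 c3@10 c2@13, authorship 1111......222
After op 8 (move_left): buffer="iqvvvqjzbsqvv" (len 13), cursors c1@3 c3@9 c2@12, authorship 1111......222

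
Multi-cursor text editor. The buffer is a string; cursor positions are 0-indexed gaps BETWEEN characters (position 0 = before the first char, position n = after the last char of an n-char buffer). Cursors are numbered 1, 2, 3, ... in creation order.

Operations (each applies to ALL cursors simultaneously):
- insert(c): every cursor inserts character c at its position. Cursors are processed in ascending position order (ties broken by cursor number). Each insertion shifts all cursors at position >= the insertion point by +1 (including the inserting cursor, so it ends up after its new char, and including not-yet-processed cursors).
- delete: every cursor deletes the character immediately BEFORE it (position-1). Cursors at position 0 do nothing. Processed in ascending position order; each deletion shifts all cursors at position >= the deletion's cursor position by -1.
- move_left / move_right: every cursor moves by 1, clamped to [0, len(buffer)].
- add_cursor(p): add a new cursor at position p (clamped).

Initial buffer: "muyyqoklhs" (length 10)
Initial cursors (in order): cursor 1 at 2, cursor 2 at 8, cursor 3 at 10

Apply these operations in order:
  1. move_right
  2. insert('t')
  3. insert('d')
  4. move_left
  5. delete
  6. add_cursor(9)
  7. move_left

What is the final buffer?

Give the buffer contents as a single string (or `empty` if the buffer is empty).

Answer: muydyqoklhdsd

Derivation:
After op 1 (move_right): buffer="muyyqoklhs" (len 10), cursors c1@3 c2@9 c3@10, authorship ..........
After op 2 (insert('t')): buffer="muytyqoklhtst" (len 13), cursors c1@4 c2@11 c3@13, authorship ...1......2.3
After op 3 (insert('d')): buffer="muytdyqoklhtdstd" (len 16), cursors c1@5 c2@13 c3@16, authorship ...11......22.33
After op 4 (move_left): buffer="muytdyqoklhtdstd" (len 16), cursors c1@4 c2@12 c3@15, authorship ...11......22.33
After op 5 (delete): buffer="muydyqoklhdsd" (len 13), cursors c1@3 c2@10 c3@12, authorship ...1......2.3
After op 6 (add_cursor(9)): buffer="muydyqoklhdsd" (len 13), cursors c1@3 c4@9 c2@10 c3@12, authorship ...1......2.3
After op 7 (move_left): buffer="muydyqoklhdsd" (len 13), cursors c1@2 c4@8 c2@9 c3@11, authorship ...1......2.3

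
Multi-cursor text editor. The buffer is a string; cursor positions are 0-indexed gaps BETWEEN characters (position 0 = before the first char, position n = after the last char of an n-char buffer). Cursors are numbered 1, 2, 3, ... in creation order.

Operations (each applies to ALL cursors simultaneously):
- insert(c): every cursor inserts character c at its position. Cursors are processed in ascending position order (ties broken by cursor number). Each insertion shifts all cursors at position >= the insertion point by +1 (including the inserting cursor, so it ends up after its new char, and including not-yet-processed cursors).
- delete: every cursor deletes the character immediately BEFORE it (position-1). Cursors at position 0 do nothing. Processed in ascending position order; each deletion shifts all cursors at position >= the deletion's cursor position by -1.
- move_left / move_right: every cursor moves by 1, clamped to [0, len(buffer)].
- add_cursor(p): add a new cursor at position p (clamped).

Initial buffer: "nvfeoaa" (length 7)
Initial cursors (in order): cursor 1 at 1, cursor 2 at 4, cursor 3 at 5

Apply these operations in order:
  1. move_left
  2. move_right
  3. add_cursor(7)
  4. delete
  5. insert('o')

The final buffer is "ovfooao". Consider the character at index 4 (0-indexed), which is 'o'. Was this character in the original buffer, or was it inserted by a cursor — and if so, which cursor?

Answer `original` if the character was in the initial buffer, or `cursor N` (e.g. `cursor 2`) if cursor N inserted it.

After op 1 (move_left): buffer="nvfeoaa" (len 7), cursors c1@0 c2@3 c3@4, authorship .......
After op 2 (move_right): buffer="nvfeoaa" (len 7), cursors c1@1 c2@4 c3@5, authorship .......
After op 3 (add_cursor(7)): buffer="nvfeoaa" (len 7), cursors c1@1 c2@4 c3@5 c4@7, authorship .......
After op 4 (delete): buffer="vfa" (len 3), cursors c1@0 c2@2 c3@2 c4@3, authorship ...
After op 5 (insert('o')): buffer="ovfooao" (len 7), cursors c1@1 c2@5 c3@5 c4@7, authorship 1..23.4
Authorship (.=original, N=cursor N): 1 . . 2 3 . 4
Index 4: author = 3

Answer: cursor 3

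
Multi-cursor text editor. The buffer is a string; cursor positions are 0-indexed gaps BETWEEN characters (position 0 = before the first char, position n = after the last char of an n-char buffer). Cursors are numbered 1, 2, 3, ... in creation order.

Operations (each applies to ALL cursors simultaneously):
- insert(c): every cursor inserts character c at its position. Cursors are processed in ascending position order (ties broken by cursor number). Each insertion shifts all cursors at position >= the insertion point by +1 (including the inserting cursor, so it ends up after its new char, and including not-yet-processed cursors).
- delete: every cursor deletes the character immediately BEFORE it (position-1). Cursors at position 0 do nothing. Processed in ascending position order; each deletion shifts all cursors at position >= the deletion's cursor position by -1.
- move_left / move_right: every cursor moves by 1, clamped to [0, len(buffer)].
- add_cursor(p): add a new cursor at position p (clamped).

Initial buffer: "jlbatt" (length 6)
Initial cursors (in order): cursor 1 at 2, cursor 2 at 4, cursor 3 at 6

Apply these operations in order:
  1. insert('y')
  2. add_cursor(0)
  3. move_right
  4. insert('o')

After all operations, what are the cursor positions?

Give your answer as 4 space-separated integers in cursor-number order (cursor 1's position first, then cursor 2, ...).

After op 1 (insert('y')): buffer="jlybaytty" (len 9), cursors c1@3 c2@6 c3@9, authorship ..1..2..3
After op 2 (add_cursor(0)): buffer="jlybaytty" (len 9), cursors c4@0 c1@3 c2@6 c3@9, authorship ..1..2..3
After op 3 (move_right): buffer="jlybaytty" (len 9), cursors c4@1 c1@4 c2@7 c3@9, authorship ..1..2..3
After op 4 (insert('o')): buffer="jolyboaytotyo" (len 13), cursors c4@2 c1@6 c2@10 c3@13, authorship .4.1.1.2.2.33

Answer: 6 10 13 2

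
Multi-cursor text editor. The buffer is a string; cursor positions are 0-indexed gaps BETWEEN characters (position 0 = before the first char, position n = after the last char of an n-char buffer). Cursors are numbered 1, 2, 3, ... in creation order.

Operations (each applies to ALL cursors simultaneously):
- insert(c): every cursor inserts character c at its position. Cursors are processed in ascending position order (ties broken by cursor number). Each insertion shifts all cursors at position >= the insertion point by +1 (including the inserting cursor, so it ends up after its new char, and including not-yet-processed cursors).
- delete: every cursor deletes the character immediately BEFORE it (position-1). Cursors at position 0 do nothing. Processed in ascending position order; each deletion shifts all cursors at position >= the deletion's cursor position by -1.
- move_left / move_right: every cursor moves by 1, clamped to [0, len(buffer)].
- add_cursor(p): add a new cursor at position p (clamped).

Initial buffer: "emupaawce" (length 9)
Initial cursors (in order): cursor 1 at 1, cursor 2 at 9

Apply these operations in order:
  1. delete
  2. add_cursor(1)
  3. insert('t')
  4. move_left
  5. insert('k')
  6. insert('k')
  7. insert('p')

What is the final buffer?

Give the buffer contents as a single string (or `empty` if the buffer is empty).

Answer: kkptmkkptupaawckkpt

Derivation:
After op 1 (delete): buffer="mupaawc" (len 7), cursors c1@0 c2@7, authorship .......
After op 2 (add_cursor(1)): buffer="mupaawc" (len 7), cursors c1@0 c3@1 c2@7, authorship .......
After op 3 (insert('t')): buffer="tmtupaawct" (len 10), cursors c1@1 c3@3 c2@10, authorship 1.3......2
After op 4 (move_left): buffer="tmtupaawct" (len 10), cursors c1@0 c3@2 c2@9, authorship 1.3......2
After op 5 (insert('k')): buffer="ktmktupaawckt" (len 13), cursors c1@1 c3@4 c2@12, authorship 11.33......22
After op 6 (insert('k')): buffer="kktmkktupaawckkt" (len 16), cursors c1@2 c3@6 c2@15, authorship 111.333......222
After op 7 (insert('p')): buffer="kkptmkkptupaawckkpt" (len 19), cursors c1@3 c3@8 c2@18, authorship 1111.3333......2222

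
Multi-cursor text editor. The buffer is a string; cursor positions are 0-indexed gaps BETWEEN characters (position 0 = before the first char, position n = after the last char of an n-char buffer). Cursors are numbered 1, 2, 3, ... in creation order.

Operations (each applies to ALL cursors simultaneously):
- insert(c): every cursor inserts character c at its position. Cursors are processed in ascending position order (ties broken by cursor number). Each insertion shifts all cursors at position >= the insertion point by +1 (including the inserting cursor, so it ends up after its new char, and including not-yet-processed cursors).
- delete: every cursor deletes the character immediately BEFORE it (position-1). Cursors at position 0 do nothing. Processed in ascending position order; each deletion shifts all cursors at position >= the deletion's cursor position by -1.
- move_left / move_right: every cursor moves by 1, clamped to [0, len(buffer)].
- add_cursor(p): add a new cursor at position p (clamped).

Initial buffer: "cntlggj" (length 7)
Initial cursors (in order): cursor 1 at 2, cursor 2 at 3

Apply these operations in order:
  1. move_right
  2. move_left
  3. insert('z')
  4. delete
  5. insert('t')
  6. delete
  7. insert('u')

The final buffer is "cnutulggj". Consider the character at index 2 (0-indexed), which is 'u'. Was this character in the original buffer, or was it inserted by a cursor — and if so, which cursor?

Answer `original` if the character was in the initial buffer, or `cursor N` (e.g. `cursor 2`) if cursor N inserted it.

After op 1 (move_right): buffer="cntlggj" (len 7), cursors c1@3 c2@4, authorship .......
After op 2 (move_left): buffer="cntlggj" (len 7), cursors c1@2 c2@3, authorship .......
After op 3 (insert('z')): buffer="cnztzlggj" (len 9), cursors c1@3 c2@5, authorship ..1.2....
After op 4 (delete): buffer="cntlggj" (len 7), cursors c1@2 c2@3, authorship .......
After op 5 (insert('t')): buffer="cntttlggj" (len 9), cursors c1@3 c2@5, authorship ..1.2....
After op 6 (delete): buffer="cntlggj" (len 7), cursors c1@2 c2@3, authorship .......
After op 7 (insert('u')): buffer="cnutulggj" (len 9), cursors c1@3 c2@5, authorship ..1.2....
Authorship (.=original, N=cursor N): . . 1 . 2 . . . .
Index 2: author = 1

Answer: cursor 1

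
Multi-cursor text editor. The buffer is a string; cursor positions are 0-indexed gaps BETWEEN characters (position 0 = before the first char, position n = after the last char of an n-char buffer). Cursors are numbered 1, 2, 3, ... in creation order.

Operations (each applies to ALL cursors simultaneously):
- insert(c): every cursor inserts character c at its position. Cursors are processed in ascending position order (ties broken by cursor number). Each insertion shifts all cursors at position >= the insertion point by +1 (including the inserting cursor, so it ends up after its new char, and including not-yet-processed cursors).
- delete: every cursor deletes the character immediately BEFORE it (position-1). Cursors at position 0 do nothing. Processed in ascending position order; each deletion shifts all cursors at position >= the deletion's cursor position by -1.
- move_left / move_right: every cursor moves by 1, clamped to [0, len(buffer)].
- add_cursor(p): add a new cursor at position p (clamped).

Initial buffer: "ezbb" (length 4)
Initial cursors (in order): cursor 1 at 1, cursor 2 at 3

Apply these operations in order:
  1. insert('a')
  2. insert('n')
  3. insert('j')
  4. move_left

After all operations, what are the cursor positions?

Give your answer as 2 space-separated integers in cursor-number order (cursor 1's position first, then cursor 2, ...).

Answer: 3 8

Derivation:
After op 1 (insert('a')): buffer="eazbab" (len 6), cursors c1@2 c2@5, authorship .1..2.
After op 2 (insert('n')): buffer="eanzbanb" (len 8), cursors c1@3 c2@7, authorship .11..22.
After op 3 (insert('j')): buffer="eanjzbanjb" (len 10), cursors c1@4 c2@9, authorship .111..222.
After op 4 (move_left): buffer="eanjzbanjb" (len 10), cursors c1@3 c2@8, authorship .111..222.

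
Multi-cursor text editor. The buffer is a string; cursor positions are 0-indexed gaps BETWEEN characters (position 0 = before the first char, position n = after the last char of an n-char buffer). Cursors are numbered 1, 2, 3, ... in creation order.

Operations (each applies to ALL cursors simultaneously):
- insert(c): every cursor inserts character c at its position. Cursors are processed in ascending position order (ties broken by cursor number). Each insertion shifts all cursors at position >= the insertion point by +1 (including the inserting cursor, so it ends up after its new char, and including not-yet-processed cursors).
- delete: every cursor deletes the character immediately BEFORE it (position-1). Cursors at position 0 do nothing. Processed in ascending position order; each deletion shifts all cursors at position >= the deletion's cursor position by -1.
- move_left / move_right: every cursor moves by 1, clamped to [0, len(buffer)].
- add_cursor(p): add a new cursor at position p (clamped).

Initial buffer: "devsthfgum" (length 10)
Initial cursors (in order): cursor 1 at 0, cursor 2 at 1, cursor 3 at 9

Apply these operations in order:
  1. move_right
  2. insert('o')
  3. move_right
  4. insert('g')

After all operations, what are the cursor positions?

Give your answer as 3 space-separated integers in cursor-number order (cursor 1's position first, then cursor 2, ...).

After op 1 (move_right): buffer="devsthfgum" (len 10), cursors c1@1 c2@2 c3@10, authorship ..........
After op 2 (insert('o')): buffer="doeovsthfgumo" (len 13), cursors c1@2 c2@4 c3@13, authorship .1.2........3
After op 3 (move_right): buffer="doeovsthfgumo" (len 13), cursors c1@3 c2@5 c3@13, authorship .1.2........3
After op 4 (insert('g')): buffer="doegovgsthfgumog" (len 16), cursors c1@4 c2@7 c3@16, authorship .1.12.2.......33

Answer: 4 7 16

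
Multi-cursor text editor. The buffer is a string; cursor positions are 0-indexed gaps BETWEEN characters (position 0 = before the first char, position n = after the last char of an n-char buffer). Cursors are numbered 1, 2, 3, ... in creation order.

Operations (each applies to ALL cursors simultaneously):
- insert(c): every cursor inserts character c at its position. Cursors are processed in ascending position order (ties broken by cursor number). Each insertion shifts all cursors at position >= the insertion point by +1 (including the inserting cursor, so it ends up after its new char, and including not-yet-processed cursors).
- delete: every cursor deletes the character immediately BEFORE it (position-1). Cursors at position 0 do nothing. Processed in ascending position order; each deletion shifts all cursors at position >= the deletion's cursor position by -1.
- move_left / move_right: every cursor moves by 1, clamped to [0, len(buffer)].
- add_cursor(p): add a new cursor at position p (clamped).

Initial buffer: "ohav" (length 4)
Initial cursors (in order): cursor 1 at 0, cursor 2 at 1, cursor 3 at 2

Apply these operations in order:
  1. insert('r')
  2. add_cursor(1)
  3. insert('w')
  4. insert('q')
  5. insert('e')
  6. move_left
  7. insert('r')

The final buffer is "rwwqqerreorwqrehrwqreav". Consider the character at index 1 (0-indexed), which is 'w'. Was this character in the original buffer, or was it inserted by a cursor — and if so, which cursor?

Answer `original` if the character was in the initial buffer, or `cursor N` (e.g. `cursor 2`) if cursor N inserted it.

Answer: cursor 1

Derivation:
After op 1 (insert('r')): buffer="rorhrav" (len 7), cursors c1@1 c2@3 c3@5, authorship 1.2.3..
After op 2 (add_cursor(1)): buffer="rorhrav" (len 7), cursors c1@1 c4@1 c2@3 c3@5, authorship 1.2.3..
After op 3 (insert('w')): buffer="rwworwhrwav" (len 11), cursors c1@3 c4@3 c2@6 c3@9, authorship 114.22.33..
After op 4 (insert('q')): buffer="rwwqqorwqhrwqav" (len 15), cursors c1@5 c4@5 c2@9 c3@13, authorship 11414.222.333..
After op 5 (insert('e')): buffer="rwwqqeeorwqehrwqeav" (len 19), cursors c1@7 c4@7 c2@12 c3@17, authorship 1141414.2222.3333..
After op 6 (move_left): buffer="rwwqqeeorwqehrwqeav" (len 19), cursors c1@6 c4@6 c2@11 c3@16, authorship 1141414.2222.3333..
After op 7 (insert('r')): buffer="rwwqqerreorwqrehrwqreav" (len 23), cursors c1@8 c4@8 c2@14 c3@20, authorship 114141144.22222.33333..
Authorship (.=original, N=cursor N): 1 1 4 1 4 1 1 4 4 . 2 2 2 2 2 . 3 3 3 3 3 . .
Index 1: author = 1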